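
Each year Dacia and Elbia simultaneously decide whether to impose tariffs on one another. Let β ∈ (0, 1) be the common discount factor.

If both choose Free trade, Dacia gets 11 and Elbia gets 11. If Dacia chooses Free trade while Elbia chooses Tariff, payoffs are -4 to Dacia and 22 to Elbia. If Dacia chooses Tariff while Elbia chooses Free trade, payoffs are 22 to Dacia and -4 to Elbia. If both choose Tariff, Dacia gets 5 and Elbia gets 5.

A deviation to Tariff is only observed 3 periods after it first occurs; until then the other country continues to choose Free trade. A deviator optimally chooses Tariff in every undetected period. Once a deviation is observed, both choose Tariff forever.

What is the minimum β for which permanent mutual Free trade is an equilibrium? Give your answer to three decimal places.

0.865

Deviating for the 3 undetected periods gains 22−11 = 11 per period over cooperation, then loses 11−5 = 6 per period forever once punishment starts.
Gain: 11(1 + β + … + β^2); loss: 6·β^3/(1−β).
No profitable deviation ⇔ 11(1−β^3) ≤ 6·β^3, i.e. β^3 ≥ 11/(11+6) = 11/17.
Hence β ≥ (11/17)^(1/3) ≈ 0.865.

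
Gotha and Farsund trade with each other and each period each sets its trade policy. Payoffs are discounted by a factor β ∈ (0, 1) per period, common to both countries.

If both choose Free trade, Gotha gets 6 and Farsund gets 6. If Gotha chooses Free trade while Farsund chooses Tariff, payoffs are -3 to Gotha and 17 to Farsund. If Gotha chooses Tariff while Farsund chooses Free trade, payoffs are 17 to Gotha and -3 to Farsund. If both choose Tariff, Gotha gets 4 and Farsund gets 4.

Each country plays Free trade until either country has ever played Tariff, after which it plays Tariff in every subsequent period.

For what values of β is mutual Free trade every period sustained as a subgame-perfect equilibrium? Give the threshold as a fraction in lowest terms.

11/13

6/(1−β) ≥ 17 + 4β/(1−β)
6 ≥ 17 − 13β
β ≥ 11/13.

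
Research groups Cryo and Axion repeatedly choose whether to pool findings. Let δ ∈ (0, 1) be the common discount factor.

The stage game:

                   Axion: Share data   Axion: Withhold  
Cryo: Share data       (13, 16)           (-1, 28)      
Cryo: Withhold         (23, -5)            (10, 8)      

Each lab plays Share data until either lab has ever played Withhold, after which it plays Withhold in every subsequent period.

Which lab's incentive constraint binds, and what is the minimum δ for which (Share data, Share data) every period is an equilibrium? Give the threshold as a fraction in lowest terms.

Cryo; δ ≥ 10/13

Cryo's threshold: (23−13)/(23−10) = 10/13.
Axion's threshold: (28−16)/(28−8) = 3/5.
10/13 > 3/5, so Cryo binds and δ* = 10/13.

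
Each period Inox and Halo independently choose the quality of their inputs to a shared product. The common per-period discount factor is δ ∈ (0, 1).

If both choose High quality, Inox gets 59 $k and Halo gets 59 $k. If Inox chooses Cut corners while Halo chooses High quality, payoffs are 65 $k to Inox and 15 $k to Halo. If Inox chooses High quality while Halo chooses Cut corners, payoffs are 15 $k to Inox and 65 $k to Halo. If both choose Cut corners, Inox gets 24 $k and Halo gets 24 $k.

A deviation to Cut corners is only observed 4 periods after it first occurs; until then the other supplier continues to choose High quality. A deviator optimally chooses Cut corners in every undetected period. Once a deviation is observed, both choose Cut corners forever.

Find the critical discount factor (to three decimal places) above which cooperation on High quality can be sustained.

Deviating for the 4 undetected periods gains 65−59 = 6 per period over cooperation, then loses 59−24 = 35 per period forever once punishment starts.
Gain: 6(1 + δ + … + δ^3); loss: 35·δ^4/(1−δ).
No profitable deviation ⇔ 6(1−δ^4) ≤ 35·δ^4, i.e. δ^4 ≥ 6/(6+35) = 6/41.
Hence δ ≥ (6/41)^(1/4) ≈ 0.619.

0.619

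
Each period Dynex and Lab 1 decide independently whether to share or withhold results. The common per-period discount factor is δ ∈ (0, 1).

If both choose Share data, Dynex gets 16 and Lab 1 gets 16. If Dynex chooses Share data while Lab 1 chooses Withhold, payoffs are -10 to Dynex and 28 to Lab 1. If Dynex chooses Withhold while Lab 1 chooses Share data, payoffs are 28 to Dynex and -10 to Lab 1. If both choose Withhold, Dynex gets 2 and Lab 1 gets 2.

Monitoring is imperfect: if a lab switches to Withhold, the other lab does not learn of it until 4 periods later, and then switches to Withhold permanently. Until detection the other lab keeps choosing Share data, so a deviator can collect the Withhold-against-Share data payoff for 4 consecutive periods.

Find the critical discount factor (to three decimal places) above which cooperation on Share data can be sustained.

0.824

Deviating for the 4 undetected periods gains 28−16 = 12 per period over cooperation, then loses 16−2 = 14 per period forever once punishment starts.
Gain: 12(1 + δ + … + δ^3); loss: 14·δ^4/(1−δ).
No profitable deviation ⇔ 12(1−δ^4) ≤ 14·δ^4, i.e. δ^4 ≥ 12/(12+14) = 6/13.
Hence δ ≥ (6/13)^(1/4) ≈ 0.824.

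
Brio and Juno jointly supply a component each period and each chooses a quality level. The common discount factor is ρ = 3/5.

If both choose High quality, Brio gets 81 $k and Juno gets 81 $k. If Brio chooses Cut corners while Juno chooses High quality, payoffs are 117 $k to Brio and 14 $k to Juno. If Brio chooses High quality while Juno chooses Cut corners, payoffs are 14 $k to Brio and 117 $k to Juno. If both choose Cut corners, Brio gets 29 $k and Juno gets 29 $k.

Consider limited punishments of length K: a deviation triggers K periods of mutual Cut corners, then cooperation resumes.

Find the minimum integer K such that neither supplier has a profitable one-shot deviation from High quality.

2

IC: ρ(1−ρ^K)/(1−ρ) ≥ (117−81)/(81−29) = 9/13.
With ρ = 3/5: need 1 − ρ^K ≥ 9/13·(1−3/5)/(3/5), i.e. ρ^K ≤ 0.5385.
Since (3/5)^1 = 0.6000 and (3/5)^2 = 0.3600, the smallest such K is 2.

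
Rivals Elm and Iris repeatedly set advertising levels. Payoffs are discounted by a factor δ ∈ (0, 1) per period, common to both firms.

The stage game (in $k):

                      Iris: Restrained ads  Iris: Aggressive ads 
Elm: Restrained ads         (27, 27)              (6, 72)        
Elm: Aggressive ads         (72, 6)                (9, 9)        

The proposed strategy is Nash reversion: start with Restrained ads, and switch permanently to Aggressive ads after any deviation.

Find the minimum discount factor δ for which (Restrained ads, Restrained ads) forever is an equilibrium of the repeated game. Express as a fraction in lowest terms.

Under grim trigger the critical discount factor is (T−C)/(T−P) with T = 72, C = 27, P = 9.
δ* = (72−27)/(72−9) = 45/63 = 5/7.

5/7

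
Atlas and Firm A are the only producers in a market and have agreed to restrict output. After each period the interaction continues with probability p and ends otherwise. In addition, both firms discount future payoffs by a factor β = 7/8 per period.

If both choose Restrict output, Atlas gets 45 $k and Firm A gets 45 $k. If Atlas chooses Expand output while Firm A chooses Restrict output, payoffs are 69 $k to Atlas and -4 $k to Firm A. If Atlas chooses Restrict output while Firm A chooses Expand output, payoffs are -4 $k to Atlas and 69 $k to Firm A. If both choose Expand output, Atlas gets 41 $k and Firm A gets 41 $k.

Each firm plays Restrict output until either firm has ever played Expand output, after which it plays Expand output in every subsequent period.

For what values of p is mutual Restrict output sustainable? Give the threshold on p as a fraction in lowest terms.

48/49

With continuation probability p and discount β, the effective per-period discount factor is βp.
Grim-trigger IC: βp ≥ (69−45)/(69−41) = 6/7.
So p ≥ (6/7)/(7/8) = 48/49.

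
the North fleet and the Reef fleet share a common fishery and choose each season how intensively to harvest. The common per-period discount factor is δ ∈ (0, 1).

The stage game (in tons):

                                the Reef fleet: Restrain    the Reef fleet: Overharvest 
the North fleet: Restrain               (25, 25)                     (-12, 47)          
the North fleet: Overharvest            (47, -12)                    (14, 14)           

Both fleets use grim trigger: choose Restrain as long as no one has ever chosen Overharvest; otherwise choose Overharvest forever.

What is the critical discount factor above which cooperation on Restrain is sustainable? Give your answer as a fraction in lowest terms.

Under grim trigger the critical discount factor is (T−C)/(T−P) with T = 47, C = 25, P = 14.
δ* = (47−25)/(47−14) = 22/33 = 2/3.

2/3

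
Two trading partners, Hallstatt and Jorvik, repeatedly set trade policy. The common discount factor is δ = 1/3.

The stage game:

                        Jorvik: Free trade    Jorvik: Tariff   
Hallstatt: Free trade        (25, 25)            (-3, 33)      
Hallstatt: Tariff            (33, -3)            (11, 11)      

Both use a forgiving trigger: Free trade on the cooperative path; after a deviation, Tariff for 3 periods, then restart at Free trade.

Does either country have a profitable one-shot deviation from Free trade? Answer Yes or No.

A one-shot deviation gives 33 now, then 11 for 3 periods, then back to 25.
Gain from deviating: (33−25) today; loss: (25−11) in each of the next 3 periods.
No-deviation condition: (25−11)(δ+…+δ^3) ≥ 33−25, i.e. δ+…+δ^3 ≥ 4/7.
At δ = 1/3: δ+…+δ^3 = 0.4815 < 0.5714.
So cooperation is not sustainable.

Yes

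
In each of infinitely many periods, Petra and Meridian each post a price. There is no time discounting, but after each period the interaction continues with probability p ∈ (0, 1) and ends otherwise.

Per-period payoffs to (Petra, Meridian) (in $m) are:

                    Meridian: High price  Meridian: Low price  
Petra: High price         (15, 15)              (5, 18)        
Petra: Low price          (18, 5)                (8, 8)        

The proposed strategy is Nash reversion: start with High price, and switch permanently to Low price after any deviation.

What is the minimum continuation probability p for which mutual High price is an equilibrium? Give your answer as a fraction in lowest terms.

Expected cooperation value is 15 + p·15 + p²·15 + … = 15/(1−p); deviation gives 18 + p·8/(1−p).
15 ≥ 18(1−p) + 8p ⇒ 10p ≥ 3 ⇒ p ≥ 3/10.

3/10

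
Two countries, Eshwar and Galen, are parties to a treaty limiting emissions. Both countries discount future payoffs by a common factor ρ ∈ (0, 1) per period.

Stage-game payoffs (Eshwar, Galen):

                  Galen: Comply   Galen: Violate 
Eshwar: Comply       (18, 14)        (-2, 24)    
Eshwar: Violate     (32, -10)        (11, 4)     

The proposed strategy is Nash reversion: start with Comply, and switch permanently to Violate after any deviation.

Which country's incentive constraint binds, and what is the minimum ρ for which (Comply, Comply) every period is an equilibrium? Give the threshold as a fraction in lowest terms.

For Eshwar: deviation gain 32−18 = 14, per-period punishment loss 18−11 = 7. IC gives ρ ≥ 14/21 = 2/3.
For Galen: gain 10, loss 10 per period, so ρ ≥ 10/20 = 1/2.
The tighter constraint is Eshwar's, so cooperation needs ρ ≥ 2/3.

Eshwar; ρ ≥ 2/3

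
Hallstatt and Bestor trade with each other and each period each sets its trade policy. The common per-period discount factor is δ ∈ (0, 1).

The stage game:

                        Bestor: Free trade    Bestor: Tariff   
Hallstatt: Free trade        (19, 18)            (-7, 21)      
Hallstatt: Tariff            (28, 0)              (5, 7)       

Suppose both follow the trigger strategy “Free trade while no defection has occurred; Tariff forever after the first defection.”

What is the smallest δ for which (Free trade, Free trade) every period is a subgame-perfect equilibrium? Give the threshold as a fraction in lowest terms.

For Hallstatt: deviation gain 28−19 = 9, per-period punishment loss 19−5 = 14. IC gives δ ≥ 9/23.
For Bestor: gain 3, loss 11 per period, so δ ≥ 3/14.
The tighter constraint is Hallstatt's, so cooperation needs δ ≥ 9/23.

9/23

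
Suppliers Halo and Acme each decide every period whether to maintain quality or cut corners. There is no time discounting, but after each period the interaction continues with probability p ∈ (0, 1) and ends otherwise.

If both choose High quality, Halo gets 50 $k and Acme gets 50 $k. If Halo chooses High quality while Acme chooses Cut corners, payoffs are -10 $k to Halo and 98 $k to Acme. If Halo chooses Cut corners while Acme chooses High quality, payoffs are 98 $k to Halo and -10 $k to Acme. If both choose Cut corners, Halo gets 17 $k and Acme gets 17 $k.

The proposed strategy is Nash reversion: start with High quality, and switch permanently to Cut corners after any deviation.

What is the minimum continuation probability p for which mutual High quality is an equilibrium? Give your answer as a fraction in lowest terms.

16/27

With no time discounting, the continuation probability p plays the role of the discount factor.
Grim-trigger IC: 50/(1−p) ≥ 98 + 17p/(1−p) ⇒ p ≥ (98−50)/(98−17) = 16/27.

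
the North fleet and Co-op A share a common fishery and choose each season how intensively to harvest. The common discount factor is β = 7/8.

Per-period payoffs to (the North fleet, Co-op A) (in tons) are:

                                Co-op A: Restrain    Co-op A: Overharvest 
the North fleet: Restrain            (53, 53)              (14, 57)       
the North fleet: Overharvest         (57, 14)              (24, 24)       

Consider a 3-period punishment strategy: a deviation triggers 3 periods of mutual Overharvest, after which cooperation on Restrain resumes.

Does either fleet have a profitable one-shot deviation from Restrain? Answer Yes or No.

Comparing payoff streams over the 4 periods until play realigns: cooperate → 53(1+β+…+β^3); deviate → 57 + 24(β+…+β^3).
Cooperation is sustained iff (53−24)(β+…+β^3) ≥ 57−53.
β+…+β^3 = 7/8·(1−(7/8)^3)/(1−7/8) = 2.3105, and (57−53)/(53−24) = 0.1379.
2.3105 ≥ 0.1379, so cooperation is sustainable.

No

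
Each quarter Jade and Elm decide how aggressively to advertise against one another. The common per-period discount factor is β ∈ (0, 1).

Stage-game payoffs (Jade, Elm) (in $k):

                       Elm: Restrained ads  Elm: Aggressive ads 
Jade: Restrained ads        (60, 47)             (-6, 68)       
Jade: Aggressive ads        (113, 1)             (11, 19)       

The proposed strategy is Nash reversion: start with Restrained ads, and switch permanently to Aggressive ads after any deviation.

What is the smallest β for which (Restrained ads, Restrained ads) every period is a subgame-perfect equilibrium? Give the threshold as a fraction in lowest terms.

Jade: cooperation gives 60 each period; deviation gives 113 once then 11 forever.
  60/(1−β) ≥ 113 + 11β/(1−β) ⇒ β ≥ 53/102.
Elm: cooperation gives 47 each period; deviation gives 68 once then 19 forever.
  β ≥ 21/49 = 3/7.
Both must hold, so the binding constraint is Jade's: β ≥ 53/102.

53/102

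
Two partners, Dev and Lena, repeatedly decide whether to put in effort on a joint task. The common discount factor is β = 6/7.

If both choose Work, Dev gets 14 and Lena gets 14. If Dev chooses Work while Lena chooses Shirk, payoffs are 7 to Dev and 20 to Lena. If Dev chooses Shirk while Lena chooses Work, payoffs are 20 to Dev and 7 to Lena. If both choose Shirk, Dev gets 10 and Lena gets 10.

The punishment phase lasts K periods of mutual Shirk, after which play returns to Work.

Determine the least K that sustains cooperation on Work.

2

Need Σ_{k=1}^{K} β^k ≥ (20−14)/(14−10) = 1.5000 at β = 6/7.
At K = 1 the sum is 0.8571 < 1.5000; at K = 2 it is 1.5918 ≥ 1.5000.
So the minimum punishment length is K = 2.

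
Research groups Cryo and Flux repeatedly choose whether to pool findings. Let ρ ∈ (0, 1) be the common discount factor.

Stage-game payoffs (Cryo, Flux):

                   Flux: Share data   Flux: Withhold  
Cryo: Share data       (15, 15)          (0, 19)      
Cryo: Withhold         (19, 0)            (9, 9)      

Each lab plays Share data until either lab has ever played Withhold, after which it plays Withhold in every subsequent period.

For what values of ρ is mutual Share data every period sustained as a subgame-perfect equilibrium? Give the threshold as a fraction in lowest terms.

Cooperation forever yields 15 each period: 15/(1−ρ).
Deviating yields 19 once, then 9 forever: 19 + 9ρ/(1−ρ).
No profitable deviation requires 15/(1−ρ) ≥ 19 + 9ρ/(1−ρ).
Multiplying by (1−ρ): 15 ≥ 19(1−ρ) + 9ρ = 19 − 10ρ.
So 10ρ ≥ 4, i.e. ρ ≥ 4/10 = 2/5.

2/5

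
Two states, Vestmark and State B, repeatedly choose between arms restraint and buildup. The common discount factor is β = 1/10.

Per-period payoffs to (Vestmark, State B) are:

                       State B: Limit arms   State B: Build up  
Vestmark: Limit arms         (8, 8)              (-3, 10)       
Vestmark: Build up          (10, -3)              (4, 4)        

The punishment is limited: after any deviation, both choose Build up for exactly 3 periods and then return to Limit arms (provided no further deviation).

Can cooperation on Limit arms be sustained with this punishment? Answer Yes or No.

Comparing payoff streams over the 4 periods until play realigns: cooperate → 8(1+β+…+β^3); deviate → 10 + 4(β+…+β^3).
Cooperation is sustained iff (8−4)(β+…+β^3) ≥ 10−8.
β+…+β^3 = 1/10·(1−(1/10)^3)/(1−1/10) = 0.1110, and (10−8)/(8−4) = 0.5000.
0.1110 < 0.5000, so cooperation is not sustainable.

No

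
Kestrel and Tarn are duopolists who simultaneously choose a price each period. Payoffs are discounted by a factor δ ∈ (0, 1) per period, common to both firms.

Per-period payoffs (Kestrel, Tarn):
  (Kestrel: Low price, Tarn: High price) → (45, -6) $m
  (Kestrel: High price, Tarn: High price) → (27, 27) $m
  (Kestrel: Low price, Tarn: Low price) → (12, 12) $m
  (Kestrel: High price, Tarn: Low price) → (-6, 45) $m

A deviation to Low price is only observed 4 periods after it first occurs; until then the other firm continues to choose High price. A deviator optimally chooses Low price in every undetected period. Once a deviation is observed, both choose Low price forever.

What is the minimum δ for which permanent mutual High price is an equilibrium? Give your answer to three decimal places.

0.859

Deviating for the 4 undetected periods gains 45−27 = 18 per period over cooperation, then loses 27−12 = 15 per period forever once punishment starts.
Gain: 18(1 + δ + … + δ^3); loss: 15·δ^4/(1−δ).
No profitable deviation ⇔ 18(1−δ^4) ≤ 15·δ^4, i.e. δ^4 ≥ 18/(18+15) = 6/11.
Hence δ ≥ (6/11)^(1/4) ≈ 0.859.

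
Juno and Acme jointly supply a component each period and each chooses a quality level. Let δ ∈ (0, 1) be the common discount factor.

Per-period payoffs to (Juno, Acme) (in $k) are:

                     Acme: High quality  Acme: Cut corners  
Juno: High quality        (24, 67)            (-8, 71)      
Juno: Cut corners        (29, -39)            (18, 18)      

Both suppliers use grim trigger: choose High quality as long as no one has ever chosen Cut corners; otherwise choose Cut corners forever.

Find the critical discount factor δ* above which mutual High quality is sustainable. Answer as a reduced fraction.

Juno's threshold: (29−24)/(29−18) = 5/11.
Acme's threshold: (71−67)/(71−18) = 4/53.
5/11 > 4/53, so Juno binds and δ* = 5/11.

5/11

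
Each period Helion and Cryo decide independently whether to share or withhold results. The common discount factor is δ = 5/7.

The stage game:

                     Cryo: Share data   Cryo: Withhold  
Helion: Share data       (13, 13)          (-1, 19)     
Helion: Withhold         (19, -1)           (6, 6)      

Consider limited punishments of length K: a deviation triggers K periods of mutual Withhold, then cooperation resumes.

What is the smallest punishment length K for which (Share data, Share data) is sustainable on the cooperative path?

IC: δ(1−δ^K)/(1−δ) ≥ (19−13)/(13−6) = 6/7.
With δ = 5/7: need 1 − δ^K ≥ 6/7·(1−5/7)/(5/7), i.e. δ^K ≤ 0.6571.
Since (5/7)^1 = 0.7143 and (5/7)^2 = 0.5102, the smallest such K is 2.

2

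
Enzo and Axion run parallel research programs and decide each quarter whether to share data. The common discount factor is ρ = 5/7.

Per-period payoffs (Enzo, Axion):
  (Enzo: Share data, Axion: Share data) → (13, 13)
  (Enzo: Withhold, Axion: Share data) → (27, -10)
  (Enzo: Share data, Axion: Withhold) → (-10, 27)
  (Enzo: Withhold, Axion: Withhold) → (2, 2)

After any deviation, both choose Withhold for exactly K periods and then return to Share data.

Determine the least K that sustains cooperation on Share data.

3

No profitable deviation requires (13−2)(ρ+…+ρ^K) ≥ 27−13, i.e. ρ+…+ρ^K ≥ 14/11 ≈ 1.2727.
With ρ = 5/7, the partial sums are K=1: 0.7143, K=2: 1.2245, K=3: 1.5889.
K = 3 is the first length at which the sum reaches 1.2727.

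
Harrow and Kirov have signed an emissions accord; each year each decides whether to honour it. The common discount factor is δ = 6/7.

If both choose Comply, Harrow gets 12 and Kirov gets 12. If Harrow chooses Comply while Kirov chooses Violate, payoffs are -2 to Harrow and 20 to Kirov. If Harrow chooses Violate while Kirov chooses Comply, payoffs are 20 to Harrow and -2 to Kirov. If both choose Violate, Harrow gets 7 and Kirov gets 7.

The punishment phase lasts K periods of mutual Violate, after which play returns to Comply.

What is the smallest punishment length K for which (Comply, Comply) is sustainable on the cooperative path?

IC: δ(1−δ^K)/(1−δ) ≥ (20−12)/(12−7) = 8/5.
With δ = 6/7: need 1 − δ^K ≥ 8/5·(1−6/7)/(6/7), i.e. δ^K ≤ 0.7333.
Since (6/7)^2 = 0.7347 and (6/7)^3 = 0.6297, the smallest such K is 3.

3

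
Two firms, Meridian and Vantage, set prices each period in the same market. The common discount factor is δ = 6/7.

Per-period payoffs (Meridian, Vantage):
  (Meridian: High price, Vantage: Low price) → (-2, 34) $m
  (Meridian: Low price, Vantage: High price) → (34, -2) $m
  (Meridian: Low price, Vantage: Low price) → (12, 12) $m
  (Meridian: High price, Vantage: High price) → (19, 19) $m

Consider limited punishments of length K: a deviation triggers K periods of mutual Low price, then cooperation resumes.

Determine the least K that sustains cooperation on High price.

3

Need Σ_{k=1}^{K} δ^k ≥ (34−19)/(19−12) = 2.1429 at δ = 6/7.
At K = 2 the sum is 1.5918 < 2.1429; at K = 3 it is 2.2216 ≥ 2.1429.
So the minimum punishment length is K = 3.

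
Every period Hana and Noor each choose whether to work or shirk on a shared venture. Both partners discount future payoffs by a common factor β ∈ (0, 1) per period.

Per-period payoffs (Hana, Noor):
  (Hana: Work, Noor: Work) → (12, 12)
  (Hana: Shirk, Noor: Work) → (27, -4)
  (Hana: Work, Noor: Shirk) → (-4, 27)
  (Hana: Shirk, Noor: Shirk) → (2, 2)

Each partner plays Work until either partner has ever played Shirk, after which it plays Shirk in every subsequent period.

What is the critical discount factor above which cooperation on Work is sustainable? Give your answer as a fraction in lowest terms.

3/5

12/(1−β) ≥ 27 + 2β/(1−β)
12 ≥ 27 − 25β
β ≥ 15/25 = 3/5.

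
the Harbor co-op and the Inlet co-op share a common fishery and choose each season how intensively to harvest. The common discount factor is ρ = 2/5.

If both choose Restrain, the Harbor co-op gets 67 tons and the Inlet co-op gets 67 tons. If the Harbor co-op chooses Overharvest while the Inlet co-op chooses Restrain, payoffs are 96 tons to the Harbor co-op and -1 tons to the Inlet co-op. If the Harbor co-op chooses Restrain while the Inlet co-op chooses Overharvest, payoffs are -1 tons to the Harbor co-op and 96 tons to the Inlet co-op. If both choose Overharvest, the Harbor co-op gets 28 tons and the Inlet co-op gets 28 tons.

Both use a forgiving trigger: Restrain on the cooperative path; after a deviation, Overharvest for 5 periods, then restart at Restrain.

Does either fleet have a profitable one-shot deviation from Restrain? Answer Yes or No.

Yes

IC: ρ+…+ρ^5 ≥ (96−67)/(67−28) = 29/39.
At ρ = 2/5: partial sum = 0.6598 < 0.7436. Cooperation not sustainable.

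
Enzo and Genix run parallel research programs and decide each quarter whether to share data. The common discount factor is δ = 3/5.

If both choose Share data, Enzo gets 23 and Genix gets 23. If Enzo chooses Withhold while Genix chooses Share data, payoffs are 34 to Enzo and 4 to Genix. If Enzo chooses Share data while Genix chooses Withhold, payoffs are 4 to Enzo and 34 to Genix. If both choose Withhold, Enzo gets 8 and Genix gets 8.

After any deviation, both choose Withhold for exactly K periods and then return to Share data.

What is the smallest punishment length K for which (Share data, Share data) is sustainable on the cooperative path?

Need Σ_{k=1}^{K} δ^k ≥ (34−23)/(23−8) = 0.7333 at δ = 3/5.
At K = 1 the sum is 0.6000 < 0.7333; at K = 2 it is 0.9600 ≥ 0.7333.
So the minimum punishment length is K = 2.

2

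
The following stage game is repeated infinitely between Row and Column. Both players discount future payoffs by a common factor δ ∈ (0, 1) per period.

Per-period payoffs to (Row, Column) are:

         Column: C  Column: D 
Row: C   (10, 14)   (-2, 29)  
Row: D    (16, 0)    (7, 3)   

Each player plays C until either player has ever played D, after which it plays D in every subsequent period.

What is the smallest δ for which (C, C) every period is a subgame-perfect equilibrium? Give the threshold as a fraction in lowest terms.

2/3

Row: cooperation gives 10 each period; deviation gives 16 once then 7 forever.
  10/(1−δ) ≥ 16 + 7δ/(1−δ) ⇒ δ ≥ 6/9 = 2/3.
Column: cooperation gives 14 each period; deviation gives 29 once then 3 forever.
  δ ≥ 15/26.
Both must hold, so the binding constraint is Row's: δ ≥ 2/3.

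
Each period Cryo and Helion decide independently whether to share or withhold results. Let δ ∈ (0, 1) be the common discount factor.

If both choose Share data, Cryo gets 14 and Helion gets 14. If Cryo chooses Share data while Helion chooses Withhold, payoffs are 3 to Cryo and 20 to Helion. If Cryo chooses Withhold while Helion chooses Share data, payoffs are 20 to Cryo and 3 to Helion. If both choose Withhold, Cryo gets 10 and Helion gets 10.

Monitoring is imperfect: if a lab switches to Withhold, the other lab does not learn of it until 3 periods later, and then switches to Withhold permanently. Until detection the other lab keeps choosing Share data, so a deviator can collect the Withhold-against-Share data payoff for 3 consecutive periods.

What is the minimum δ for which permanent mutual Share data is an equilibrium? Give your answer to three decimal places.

0.843

A deviator earns 20 for 3 periods, then 10 forever; cooperating earns 14 forever. Multiplying the IC by (1−δ):
14 ≥ 20(1−δ^3) + 10δ^3, so 10·δ^3 ≥ 6 and δ^3 ≥ 3/5.
δ ≥ (3/5)^(1/3) ≈ 0.843.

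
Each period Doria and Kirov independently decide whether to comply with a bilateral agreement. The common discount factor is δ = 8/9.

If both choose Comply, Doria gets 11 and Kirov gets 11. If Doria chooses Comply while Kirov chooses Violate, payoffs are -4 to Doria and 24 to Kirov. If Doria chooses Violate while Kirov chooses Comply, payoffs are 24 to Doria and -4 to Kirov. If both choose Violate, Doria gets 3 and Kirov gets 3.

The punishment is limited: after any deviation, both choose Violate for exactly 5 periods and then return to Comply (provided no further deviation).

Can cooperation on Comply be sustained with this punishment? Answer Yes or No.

Yes

Comparing payoff streams over the 6 periods until play realigns: cooperate → 11(1+δ+…+δ^5); deviate → 24 + 3(δ+…+δ^5).
Cooperation is sustained iff (11−3)(δ+…+δ^5) ≥ 24−11.
δ+…+δ^5 = 8/9·(1−(8/9)^5)/(1−8/9) = 3.5606, and (24−11)/(11−3) = 1.6250.
3.5606 ≥ 1.6250, so cooperation is sustainable.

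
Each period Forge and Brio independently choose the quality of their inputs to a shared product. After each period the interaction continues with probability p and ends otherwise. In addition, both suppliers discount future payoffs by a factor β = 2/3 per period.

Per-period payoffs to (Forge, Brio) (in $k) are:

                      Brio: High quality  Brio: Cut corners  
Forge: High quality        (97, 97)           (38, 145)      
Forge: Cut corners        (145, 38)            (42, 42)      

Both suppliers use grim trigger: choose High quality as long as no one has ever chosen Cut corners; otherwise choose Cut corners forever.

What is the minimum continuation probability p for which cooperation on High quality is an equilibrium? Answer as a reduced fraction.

72/103

Expected continuation weight on next period's payoff is β·p = 2/3·p, which plays the role of the discount factor.
Cooperation requires 2/3·p ≥ (145−97)/(145−42) = 48/103, hence p ≥ 72/103.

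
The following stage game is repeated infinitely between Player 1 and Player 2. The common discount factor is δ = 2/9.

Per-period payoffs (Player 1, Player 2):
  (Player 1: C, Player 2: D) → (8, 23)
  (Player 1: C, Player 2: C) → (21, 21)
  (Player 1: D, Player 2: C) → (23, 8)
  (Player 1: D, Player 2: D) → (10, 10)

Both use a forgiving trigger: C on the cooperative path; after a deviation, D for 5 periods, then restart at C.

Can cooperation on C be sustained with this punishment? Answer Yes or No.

Yes

IC: δ+…+δ^5 ≥ (23−21)/(21−10) = 2/11.
At δ = 2/9: partial sum = 0.2856 ≥ 0.1818. Cooperation sustainable.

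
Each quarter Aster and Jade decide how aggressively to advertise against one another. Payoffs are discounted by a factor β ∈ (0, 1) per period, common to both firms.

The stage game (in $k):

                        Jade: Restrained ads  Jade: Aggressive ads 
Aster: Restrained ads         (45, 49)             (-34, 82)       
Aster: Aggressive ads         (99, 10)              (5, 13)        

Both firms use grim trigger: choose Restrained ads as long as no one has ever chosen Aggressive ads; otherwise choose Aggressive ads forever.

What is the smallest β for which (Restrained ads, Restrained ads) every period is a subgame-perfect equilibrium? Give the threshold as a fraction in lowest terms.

Aster's threshold: (99−45)/(99−5) = 27/47.
Jade's threshold: (82−49)/(82−13) = 11/23.
27/47 > 11/23, so Aster binds and β* = 27/47.

27/47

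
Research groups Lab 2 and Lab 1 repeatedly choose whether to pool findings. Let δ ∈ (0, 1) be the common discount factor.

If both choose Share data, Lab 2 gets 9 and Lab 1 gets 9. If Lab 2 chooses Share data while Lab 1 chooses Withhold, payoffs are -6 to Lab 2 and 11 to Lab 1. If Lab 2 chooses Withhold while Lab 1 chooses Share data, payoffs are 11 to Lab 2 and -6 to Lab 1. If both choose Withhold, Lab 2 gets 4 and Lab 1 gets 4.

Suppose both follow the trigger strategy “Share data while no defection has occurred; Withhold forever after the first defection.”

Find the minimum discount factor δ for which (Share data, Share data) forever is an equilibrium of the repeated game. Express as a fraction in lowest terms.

9/(1−δ) ≥ 11 + 4δ/(1−δ)
9 ≥ 11 − 7δ
δ ≥ 2/7.

2/7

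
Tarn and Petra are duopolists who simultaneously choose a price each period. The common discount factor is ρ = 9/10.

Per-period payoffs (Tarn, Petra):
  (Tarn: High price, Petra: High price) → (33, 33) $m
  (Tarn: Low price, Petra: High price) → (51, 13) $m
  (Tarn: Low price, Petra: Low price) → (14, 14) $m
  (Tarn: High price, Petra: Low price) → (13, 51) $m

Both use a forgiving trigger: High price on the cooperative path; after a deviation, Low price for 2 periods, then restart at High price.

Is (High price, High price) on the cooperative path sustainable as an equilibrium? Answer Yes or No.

Comparing payoff streams over the 3 periods until play realigns: cooperate → 33(1+ρ+…+ρ^2); deviate → 51 + 14(ρ+…+ρ^2).
Cooperation is sustained iff (33−14)(ρ+…+ρ^2) ≥ 51−33.
ρ+…+ρ^2 = 9/10·(1−(9/10)^2)/(1−9/10) = 1.7100, and (51−33)/(33−14) = 0.9474.
1.7100 ≥ 0.9474, so cooperation is sustainable.

Yes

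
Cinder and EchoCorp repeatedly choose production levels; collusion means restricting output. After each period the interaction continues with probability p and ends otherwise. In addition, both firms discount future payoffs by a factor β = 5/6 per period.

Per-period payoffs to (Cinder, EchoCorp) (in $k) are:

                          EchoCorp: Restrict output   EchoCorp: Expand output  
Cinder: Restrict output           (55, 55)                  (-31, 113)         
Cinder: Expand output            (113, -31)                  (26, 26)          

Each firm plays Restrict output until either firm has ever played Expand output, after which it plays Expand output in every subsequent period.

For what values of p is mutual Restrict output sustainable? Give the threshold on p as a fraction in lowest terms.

4/5

With continuation probability p and discount β, the effective per-period discount factor is βp.
Grim-trigger IC: βp ≥ (113−55)/(113−26) = 2/3.
So p ≥ (2/3)/(5/6) = 4/5.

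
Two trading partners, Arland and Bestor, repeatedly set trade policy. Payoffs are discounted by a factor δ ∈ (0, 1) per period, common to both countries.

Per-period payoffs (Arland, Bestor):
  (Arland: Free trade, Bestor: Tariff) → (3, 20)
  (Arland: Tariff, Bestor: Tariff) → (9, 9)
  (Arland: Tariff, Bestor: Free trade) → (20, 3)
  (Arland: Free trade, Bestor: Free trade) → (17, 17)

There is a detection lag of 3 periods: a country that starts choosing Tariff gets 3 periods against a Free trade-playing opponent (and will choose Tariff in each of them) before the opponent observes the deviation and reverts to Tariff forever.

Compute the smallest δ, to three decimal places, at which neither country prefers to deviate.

A deviator earns 20 for 3 periods, then 9 forever; cooperating earns 17 forever. Multiplying the IC by (1−δ):
17 ≥ 20(1−δ^3) + 9δ^3, so 11·δ^3 ≥ 3 and δ^3 ≥ 3/11.
δ ≥ (3/11)^(1/3) ≈ 0.648.

0.648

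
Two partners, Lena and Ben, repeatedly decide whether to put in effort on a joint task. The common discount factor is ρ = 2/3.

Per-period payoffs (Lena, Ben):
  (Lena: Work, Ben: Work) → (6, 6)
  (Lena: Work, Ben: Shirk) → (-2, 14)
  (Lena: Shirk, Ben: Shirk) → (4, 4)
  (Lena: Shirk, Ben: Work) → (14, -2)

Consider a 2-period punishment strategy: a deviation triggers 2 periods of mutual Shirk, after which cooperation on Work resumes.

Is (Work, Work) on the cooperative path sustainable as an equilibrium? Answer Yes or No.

No

IC: ρ+…+ρ^2 ≥ (14−6)/(6−4) = 4.
At ρ = 2/3: partial sum = 1.1111 < 4.0000. Cooperation not sustainable.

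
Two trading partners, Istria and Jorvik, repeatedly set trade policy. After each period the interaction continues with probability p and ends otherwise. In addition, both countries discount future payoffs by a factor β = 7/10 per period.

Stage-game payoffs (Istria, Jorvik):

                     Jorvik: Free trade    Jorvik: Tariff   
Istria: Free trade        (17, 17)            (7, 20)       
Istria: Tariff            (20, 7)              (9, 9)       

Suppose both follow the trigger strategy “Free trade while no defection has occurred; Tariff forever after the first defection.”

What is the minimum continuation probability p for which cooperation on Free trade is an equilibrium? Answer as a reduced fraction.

With continuation probability p and discount β, the effective per-period discount factor is βp.
Grim-trigger IC: βp ≥ (20−17)/(20−9) = 3/11.
So p ≥ (3/11)/(7/10) = 30/77.

30/77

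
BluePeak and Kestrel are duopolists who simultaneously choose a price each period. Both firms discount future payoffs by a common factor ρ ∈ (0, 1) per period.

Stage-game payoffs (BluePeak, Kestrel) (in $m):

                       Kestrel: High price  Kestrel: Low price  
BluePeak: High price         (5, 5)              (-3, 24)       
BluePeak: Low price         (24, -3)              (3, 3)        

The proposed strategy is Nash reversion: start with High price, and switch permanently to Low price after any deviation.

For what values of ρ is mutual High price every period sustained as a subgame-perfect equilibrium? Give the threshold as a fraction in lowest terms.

5/(1−ρ) ≥ 24 + 3ρ/(1−ρ)
5 ≥ 24 − 21ρ
ρ ≥ 19/21.

19/21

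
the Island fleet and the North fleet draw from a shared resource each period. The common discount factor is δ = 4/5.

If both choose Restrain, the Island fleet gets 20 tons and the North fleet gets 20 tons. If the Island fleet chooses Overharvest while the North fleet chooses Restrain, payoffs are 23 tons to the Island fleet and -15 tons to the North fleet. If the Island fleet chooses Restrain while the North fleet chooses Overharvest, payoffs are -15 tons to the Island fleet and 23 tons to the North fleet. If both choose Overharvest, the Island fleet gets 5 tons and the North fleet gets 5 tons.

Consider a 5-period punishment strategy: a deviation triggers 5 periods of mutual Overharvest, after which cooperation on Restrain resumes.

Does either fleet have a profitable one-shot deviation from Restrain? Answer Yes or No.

IC: δ+…+δ^5 ≥ (23−20)/(20−5) = 1/5.
At δ = 4/5: partial sum = 2.6893 ≥ 0.2000. Cooperation sustainable.

No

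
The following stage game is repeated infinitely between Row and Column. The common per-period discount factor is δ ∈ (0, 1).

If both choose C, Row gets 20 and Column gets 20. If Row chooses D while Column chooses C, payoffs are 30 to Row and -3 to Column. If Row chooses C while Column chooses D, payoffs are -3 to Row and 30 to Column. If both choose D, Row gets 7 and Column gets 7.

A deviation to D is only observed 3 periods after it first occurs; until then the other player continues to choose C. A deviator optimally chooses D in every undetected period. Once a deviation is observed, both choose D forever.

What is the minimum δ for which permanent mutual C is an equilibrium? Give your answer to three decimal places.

0.758

Deviating for the 3 undetected periods gains 30−20 = 10 per period over cooperation, then loses 20−7 = 13 per period forever once punishment starts.
Gain: 10(1 + δ + … + δ^2); loss: 13·δ^3/(1−δ).
No profitable deviation ⇔ 10(1−δ^3) ≤ 13·δ^3, i.e. δ^3 ≥ 10/(10+13) = 10/23.
Hence δ ≥ (10/23)^(1/3) ≈ 0.758.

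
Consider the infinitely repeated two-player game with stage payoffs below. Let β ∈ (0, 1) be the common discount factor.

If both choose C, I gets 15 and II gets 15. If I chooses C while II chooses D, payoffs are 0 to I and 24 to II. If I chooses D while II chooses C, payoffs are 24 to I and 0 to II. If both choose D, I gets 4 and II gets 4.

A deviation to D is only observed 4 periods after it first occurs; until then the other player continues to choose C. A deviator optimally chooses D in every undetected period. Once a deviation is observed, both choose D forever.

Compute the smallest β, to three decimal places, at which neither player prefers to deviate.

0.819

A deviator earns 24 for 4 periods, then 4 forever; cooperating earns 15 forever. Multiplying the IC by (1−β):
15 ≥ 24(1−β^4) + 4β^4, so 20·β^4 ≥ 9 and β^4 ≥ 9/20.
β ≥ (9/20)^(1/4) ≈ 0.819.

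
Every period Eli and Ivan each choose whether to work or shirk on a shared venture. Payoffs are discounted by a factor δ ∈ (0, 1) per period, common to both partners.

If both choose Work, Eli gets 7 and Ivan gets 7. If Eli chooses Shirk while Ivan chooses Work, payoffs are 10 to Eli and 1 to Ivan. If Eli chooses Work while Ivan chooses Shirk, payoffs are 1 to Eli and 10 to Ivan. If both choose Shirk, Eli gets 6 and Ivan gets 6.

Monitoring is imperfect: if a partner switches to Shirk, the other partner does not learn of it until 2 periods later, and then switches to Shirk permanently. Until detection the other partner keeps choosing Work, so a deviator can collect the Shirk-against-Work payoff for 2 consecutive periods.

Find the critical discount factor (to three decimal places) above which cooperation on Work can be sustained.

A deviator earns 10 for 2 periods, then 6 forever; cooperating earns 7 forever. Multiplying the IC by (1−δ):
7 ≥ 10(1−δ^2) + 6δ^2, so 4·δ^2 ≥ 3 and δ^2 ≥ 3/4.
δ ≥ (3/4)^(1/2) ≈ 0.866.

0.866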